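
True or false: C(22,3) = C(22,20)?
False

Explanation: C(22,3) = 1,540 but C(22,20) = 231; symmetry gives C(22,3) = C(22,19), not C(22,20).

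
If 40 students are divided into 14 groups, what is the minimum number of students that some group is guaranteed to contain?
3

Solution: Pigeonhole: ⌈40/14⌉ = 3.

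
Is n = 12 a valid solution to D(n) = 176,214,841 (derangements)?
D(12) = (12-1)·[D(11) + D(10)] = 11·[14,684,570 + 1,334,961] = 176,214,841, which equals 176,214,841.

Answer: Yes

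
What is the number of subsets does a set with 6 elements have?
64

Solution: Each element can be included or excluded: 2^6 = 64.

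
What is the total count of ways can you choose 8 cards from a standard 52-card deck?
752,538,150
C(52,8) = 752,538,150.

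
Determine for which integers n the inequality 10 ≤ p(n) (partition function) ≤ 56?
Tabulating p(n) via p(n) = p(n−1) + p(n−2) − p(n−5) − p(n−7) + …: p(5)=7; p(6)=11; p(7)=15; p(8)=22; p(9)=30; p(10)=42; p(11)=56; p(12)=77. So valid n = 6, 7, 8, 9, 10, 11.

Answer: 6, 7, 8, 9, 10, 11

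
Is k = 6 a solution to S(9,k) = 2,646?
Yes

Solution: S(9,6) = 6·S(8,6) + S(8,5) = 6·266 + 1,050 = 2,646, which equals 2,646.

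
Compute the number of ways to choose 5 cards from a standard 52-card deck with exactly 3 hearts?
211,926

Reasoning: 13 hearts and 39 non-hearts: C(13,3) × C(39,2) = 286 × 741 = 211,926.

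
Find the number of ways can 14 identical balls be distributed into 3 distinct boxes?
120

Explanation: C(14+3-1, 3-1) = C(16, 2) = 120.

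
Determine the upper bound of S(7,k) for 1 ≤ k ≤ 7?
350

Explanation: Row S(7,k) for k = 1..7 (via S(n,k) = k·S(n−1,k) + S(n−1,k−1)): 1, 63, 301, 350, 140, 21, 1. The row is unimodal; maximum at k = 4: 350.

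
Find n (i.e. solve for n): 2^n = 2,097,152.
21

Solution: 2,097,152 = 1,024 × 1,024 × 2 = 2^10 × 2^10 × 2^1 = 2^21, so n = 21.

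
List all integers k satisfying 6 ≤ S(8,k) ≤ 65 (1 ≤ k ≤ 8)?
7

Explanation: S(8,1)=1; S(8,2)=127; S(8,3)=966; S(8,4)=1,701; S(8,5)=1,050; S(8,6)=266; S(8,7)=28; S(8,8)=1. So valid k = 7.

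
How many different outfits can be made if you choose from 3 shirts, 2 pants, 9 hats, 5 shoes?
270

Explanation: By the multiplication principle: 3 × 2 × 9 × 5 = 270.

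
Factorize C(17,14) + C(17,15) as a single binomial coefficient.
C(18,15)

Reasoning: By Pascal's identity: C(17,14) + C(17,15) = C(18,15) = 816.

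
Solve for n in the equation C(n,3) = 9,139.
39

Working:
C(n,3) = n(n−1)(n−2)/3! is increasing in n, and n(n−1)(n−2) = 3!·9,139 = 54,834 ≈ (n−1)^3 gives n ≈ 39.0. Check: C(37,3) = 7,770, C(38,3) = 8,436, C(39,3) = 9,139 ✓. So n = 39.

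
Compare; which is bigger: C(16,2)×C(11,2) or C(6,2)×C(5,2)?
C(16,2)×C(11,2)=6,600, C(6,2)×C(5,2)=150.
Final answer: C(16,2)×C(11,2)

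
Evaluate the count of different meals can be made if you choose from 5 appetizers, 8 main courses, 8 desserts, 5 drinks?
By the multiplication principle: 5 × 8 × 8 × 5 = 1,600.
Final answer: 1,600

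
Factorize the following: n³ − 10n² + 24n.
n(n − 4)(n − 6)

Solution: n³ − 10n² + 24n = n(n² − 10n + 24) = n(n − 4)(n − 6).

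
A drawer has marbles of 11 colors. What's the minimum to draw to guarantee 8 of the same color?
Worst case: 7 of each = 77. One more: 78.

Answer: 78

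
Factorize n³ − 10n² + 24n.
n(n − 4)(n − 6)

Solution: n³ − 10n² + 24n = n(n² − 10n + 24) = n(n − 4)(n − 6).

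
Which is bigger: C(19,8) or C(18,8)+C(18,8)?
C(19,8)=75,582; C(18,8)+C(18,8)=43,758+43,758=87,516.
Final answer: C(18,8)+C(18,8)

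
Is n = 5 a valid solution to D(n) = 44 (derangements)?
D(5) = (5-1)·[D(4) + D(3)] = 4·[9 + 2] = 44, which equals 44.
Final answer: Yes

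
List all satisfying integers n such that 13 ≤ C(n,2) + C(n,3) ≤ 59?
5, 6, 7
C(4,2)+C(4,3)=10; C(5,2)+C(5,3)=20; C(6,2)+C(6,3)=35; C(7,2)+C(7,3)=56; C(8,2)+C(8,3)=84. So valid n = 5, 6, 7.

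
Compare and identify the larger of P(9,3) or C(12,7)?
C(12,7)

P(9,3)=504, C(12,7)=792.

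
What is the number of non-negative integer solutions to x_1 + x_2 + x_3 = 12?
C(12+3-1, 3-1) = 91.

Answer: 91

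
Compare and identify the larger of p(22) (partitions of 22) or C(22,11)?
C(22,11)

Explanation: Pentagonal recurrence p(n) = p(n−1) + p(n−2) − p(n−5) − p(n−7) + …: p(22) = p(21) + p(20) − p(17) − p(15) + p(10) + p(7) − p(0) = 792 + 627 − 297 − 176 + 42 + 15 − 1 = 1,002; C(22,11) = 705,432.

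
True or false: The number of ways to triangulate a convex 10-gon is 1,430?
True

Solution: Triangulations of a convex 10-gon are counted by the Catalan number C_8: C_8 = C(16,8)/(8+1) = 12,870/9 = 1,430.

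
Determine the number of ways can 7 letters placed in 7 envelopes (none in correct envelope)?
1,854
Using D(n) = (n-1)[D(n-1) + D(n-2)]:
D(7) = (7-1) × [D(6) + D(5)]
      = 6 × [265 + 44]
      = 6 × 309
      = 1,854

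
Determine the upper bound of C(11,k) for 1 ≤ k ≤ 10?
C(11,k) is maximised at the centre of the row: C(11,5) = 462.
Final answer: 462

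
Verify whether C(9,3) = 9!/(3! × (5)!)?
False

Reasoning: The correct denominator is 3!×6!, giving C(9,3) = 84; the stated RHS is 9!/(3!×5!) = 504 ≠ 84, so the statement does not hold.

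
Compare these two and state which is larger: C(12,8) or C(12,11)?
C(12,8)

Working:
C(12,8)=495, C(12,11)=12.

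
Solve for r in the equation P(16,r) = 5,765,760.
6
P(16,r) = 16·15·…·(16−r+1), a product of r factors. Multiplying down from 16: 16 = 16; 16·15 = 240; 16·15·14 = 3,360; 16·15·14·13 = 43,680; 16·15·14·13·12 = 524,160; 16·15·14·13·12·11 = 5,765,760 ✓ (6 factors). So r = 6.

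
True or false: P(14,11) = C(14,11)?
False

Solution: P(14,11) = 14,529,715,200 and C(14,11) = 364; P(n,r) = r! × C(n,r) so P > C whenever r ≥ 2.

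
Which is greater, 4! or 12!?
12!

Explanation: 4!=24, 12!=479,001,600. 12! > 4!.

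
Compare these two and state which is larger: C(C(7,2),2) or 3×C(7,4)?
C(C(7,2),2)

C(C(7,2),2)=210, 3×C(7,4)=105.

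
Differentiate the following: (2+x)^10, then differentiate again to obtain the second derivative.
90(2+x)^8

First derivative: 10(2+x)^{9}. Second derivative: 10·9·(2+x)^{8} = 90(2+x)^{8}.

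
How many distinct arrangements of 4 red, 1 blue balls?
5
Multinomial: 5!/(4! × 1!) = 5.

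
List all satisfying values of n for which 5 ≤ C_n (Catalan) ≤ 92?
3, 4, 5

Explanation: C_2=2; C_3=5; C_4=14; C_5=42; C_6=132. So valid n = 3, 4, 5.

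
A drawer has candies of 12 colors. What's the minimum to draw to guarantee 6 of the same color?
Worst case: 5 of each = 60. One more: 61.

Answer: 61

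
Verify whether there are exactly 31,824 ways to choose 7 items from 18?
True

Solution: C(18,7) = 31,824.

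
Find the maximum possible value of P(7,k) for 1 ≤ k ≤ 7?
5,040

Solution: P(7,k) increases in k, so maximum at k = 7: 7! = 5,040.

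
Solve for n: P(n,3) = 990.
11

Solution: P(n,3) = n(n−1)(n−2) is increasing in n; n(n−1)(n−2) ≈ (n−1)^3 = 990 gives n ≈ 11.0. Check: P(9,3) = 504, P(10,3) = 720, P(11,3) = 990 ✓. So n = 11.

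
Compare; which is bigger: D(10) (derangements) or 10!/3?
D(10)

D(10) = (10-1)·[D(9) + D(8)] = 9·[133,496 + 14,833] = 1,334,961; 10!/3 = 3,628,800/3 = 1,209,600.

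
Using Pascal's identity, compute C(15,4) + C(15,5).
4,368
C(15,4) + C(15,5) = C(16,5) = 4,368.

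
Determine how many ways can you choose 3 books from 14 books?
364

Working:
C(14,3) = 14! / (3! × (14-3)!)
         = 14! / (3! × 11!)
         = 364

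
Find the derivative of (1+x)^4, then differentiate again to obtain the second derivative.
12(1+x)^2

Explanation: First derivative: 4(1+x)^{3}. Second derivative: 4·3·(1+x)^{2} = 12(1+x)^{2}.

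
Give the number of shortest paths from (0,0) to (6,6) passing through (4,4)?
420

Solution: To (4,4): C(8,4)=70. From there: C(4,2)=6. Total: 420.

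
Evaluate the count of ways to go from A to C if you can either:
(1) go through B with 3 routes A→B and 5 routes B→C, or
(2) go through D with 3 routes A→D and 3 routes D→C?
24

Solution: Route via B: 3×5=15. Route via D: 3×3=9. Total: 24.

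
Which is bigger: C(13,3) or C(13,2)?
C(13,3)

Solution: C(13,3)=286, C(13,2)=78.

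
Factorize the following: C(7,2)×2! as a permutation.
P(7,2)

Working:
C(7,2)×2! = [7!/(2!(5)!)]×2! = 7!/(5)! = P(7,2) = 42.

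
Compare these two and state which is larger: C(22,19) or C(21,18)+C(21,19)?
Equal

Working:
By Pascal's identity: C(22,19) = C(21,18)+C(21,19) = 1,540. Equal.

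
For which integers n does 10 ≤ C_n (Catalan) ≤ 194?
4, 5, 6
C_3=5; C_4=14; C_5=42; C_6=132; C_7=429. So valid n = 4, 5, 6.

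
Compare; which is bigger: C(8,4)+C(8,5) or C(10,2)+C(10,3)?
C(10,2)+C(10,3)

Solution: First=126, Second=165.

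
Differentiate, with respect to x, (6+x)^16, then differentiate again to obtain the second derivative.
First derivative: 16(6+x)^{15}. Second derivative: 16·15·(6+x)^{14} = 240(6+x)^{14}.

Answer: 240(6+x)^14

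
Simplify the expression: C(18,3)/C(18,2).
16/3

Reasoning: C(n,k+1)/C(n,k) = (n−k)/(k+1). Here (18−2)/(2+1) = 16/3 = 16/3.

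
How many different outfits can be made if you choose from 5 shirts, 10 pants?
50
By the multiplication principle: 5 × 10 = 50.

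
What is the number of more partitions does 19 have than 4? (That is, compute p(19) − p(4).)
485

Working:
Pentagonal recurrence p(n) = p(n−1) + p(n−2) − p(n−5) − p(n−7) + …: p(19) = p(18) + p(17) − p(14) − p(12) + p(7) + p(4) = 385 + 297 − 135 − 77 + 15 + 5 = 490.
p(4) = p(3) + p(2) = 3 + 2 = 5.
Difference = 490 − 5 = 485.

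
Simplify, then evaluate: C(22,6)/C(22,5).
17/6

C(n,k+1)/C(n,k) = (n−k)/(k+1). Here (22−5)/(5+1) = 17/6 = 17/6.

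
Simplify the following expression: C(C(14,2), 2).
4,095

Explanation: C(14,2) = 91, then C(91, 2) = 4,095.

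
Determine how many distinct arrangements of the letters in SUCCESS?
420

Working:
Word has 7 letters (S=3, U=1, C=2, E=1). Arrangements: 7!/Π(k!) = 420.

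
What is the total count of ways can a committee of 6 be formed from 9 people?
84

Reasoning: C(9,6) = 9! / (6! × (9-6)!)
         = 9! / (6! × 3!)
         = 84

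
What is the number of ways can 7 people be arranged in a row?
5,040

Arrangements of 7 distinct objects: 7! = 5,040.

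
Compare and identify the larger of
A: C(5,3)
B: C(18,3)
A=C(5,3)=10, B=C(18,3)=816.
Final answer: B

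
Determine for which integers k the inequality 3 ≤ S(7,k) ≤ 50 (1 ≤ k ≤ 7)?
6

S(7,1)=1; S(7,2)=63; S(7,3)=301; S(7,4)=350; S(7,5)=140; S(7,6)=21; S(7,7)=1. So valid k = 6.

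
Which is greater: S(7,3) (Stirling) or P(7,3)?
S(7,3)

Explanation: S(7,3) = 3·S(6,3) + S(6,2) = 3·90 + 31 = 301; P(7,3) = 210.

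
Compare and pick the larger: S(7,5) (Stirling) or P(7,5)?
P(7,5)
S(7,5) = 5·S(6,5) + S(6,4) = 5·15 + 65 = 140; P(7,5) = 2,520.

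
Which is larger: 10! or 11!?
11!

10!=3,628,800, 11!=39,916,800. 11! > 10!.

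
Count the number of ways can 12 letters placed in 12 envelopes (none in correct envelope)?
176,214,841
Using D(n) = (n-1)[D(n-1) + D(n-2)]:
D(12) = (12-1) × [D(11) + D(10)]
      = 11 × [14684570 + 1334961]
      = 11 × 16019531
      = 176,214,841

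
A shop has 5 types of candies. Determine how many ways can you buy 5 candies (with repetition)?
126

Explanation: Stars and bars: C(5+5-1, 5) = C(9, 5) = 126.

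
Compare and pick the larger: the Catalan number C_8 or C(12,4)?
C_8
C_8 = C(16,8)/(8+1) = 12,870/9 = 1,430; C(12,4) = 495.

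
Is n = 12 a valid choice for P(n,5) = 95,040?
P(12,5) = 12·11·10·9·8 = 95,040, which equals 95,040.
Final answer: Yes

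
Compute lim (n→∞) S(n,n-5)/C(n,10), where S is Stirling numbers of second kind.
The leading term of S(n,n-5) as a polynomial in n is (9)!!·C(n,10), so the ratio → (9)!! = 945.
Final answer: 945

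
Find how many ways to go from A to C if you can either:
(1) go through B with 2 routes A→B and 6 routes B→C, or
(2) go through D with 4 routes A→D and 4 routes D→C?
28
Route via B: 2×6=12. Route via D: 4×4=16. Total: 28.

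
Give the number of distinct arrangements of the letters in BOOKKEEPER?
151,200

Word has 10 letters (B=1, O=2, K=2, E=3, P=1, R=1). Arrangements: 10!/Π(k!) = 151,200.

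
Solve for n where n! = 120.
5

Working:
n! is strictly increasing. 3! = 6, 4! = 24, 5! = 120 ✓. So n = 5.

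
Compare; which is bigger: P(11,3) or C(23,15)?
C(23,15)

Reasoning: P(11,3)=990, C(23,15)=490,314.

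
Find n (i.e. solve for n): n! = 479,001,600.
12

n! is strictly increasing. 10! = 3,628,800, 11! = 39,916,800, 12! = 479,001,600 ✓. So n = 12.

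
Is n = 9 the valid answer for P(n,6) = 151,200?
No

P(9,6) = 9·8·7·6·5·4 = 60,480, which does not equal 151,200.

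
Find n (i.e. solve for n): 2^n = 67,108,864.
67,108,864 = 1,024 × 1,024 × 64 = 2^10 × 2^10 × 2^6 = 2^26, so n = 26.
Final answer: 26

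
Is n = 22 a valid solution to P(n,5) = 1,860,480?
No

Solution: P(22,5) = 22·21·20·19·18 = 3,160,080, which does not equal 1,860,480.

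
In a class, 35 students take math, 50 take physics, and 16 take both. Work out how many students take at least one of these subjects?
|A∪B| = |A|+|B|-|A∩B| = 35+50-16 = 69.

Answer: 69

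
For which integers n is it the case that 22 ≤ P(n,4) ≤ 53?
4

Working:
P(3,4)=0; P(4,4)=24; P(5,4)=120. So valid n = 4.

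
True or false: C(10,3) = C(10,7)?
True
C(10,3) = C(10,10-3) by the symmetry property; both equal 120.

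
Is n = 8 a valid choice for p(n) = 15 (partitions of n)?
Pentagonal recurrence p(n) = p(n−1) + p(n−2) − p(n−5) − p(n−7) + …: p(8) = p(7) + p(6) − p(3) − p(1) = 15 + 11 − 3 − 1 = 22, which does not equal 15.
Final answer: No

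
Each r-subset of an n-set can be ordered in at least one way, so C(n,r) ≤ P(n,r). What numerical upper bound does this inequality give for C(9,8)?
362,880
P(9,8) = 9·8·7·6·5·4·3·2 = 362,880, so C(9,8) ≤ 362,880. (The bound is loose by a factor of 8! = 40,320: C(9,8) = 362,880/40,320 = 9.)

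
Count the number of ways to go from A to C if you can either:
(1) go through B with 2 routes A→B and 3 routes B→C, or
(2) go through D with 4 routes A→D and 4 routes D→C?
Route via B: 2×3=6. Route via D: 4×4=16. Total: 22.

Answer: 22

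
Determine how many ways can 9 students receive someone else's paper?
133,496

Explanation: Using D(n) = (n-1)[D(n-1) + D(n-2)]:
D(9) = (9-1) × [D(8) + D(7)]
      = 8 × [14833 + 1854]
      = 8 × 16687
      = 133,496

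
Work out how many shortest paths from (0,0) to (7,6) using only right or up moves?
1,716

Reasoning: Choose 7 rights from 13 moves: C(13,7) = 1,716.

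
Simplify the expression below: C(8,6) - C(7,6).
21

C(8,6) - C(7,6) = C(7,5) = 21.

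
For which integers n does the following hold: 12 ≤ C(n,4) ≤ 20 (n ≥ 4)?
C(5,4)=5; C(6,4)=15; C(7,4)=35. So valid n = 6.
Final answer: 6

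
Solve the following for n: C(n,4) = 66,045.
37

C(n,4) = n(n−1)(n−2)(n−3)/4! is increasing in n, and n(n−1)(n−2)(n−3) = 4!·66,045 = 1,585,080 ≈ (n−1.5)^4 gives n ≈ 37.0. Check: C(35,4) = 52,360, C(36,4) = 58,905, C(37,4) = 66,045 ✓. So n = 37.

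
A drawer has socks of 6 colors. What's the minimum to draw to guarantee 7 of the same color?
Worst case: 6 of each = 36. One more: 37.
Final answer: 37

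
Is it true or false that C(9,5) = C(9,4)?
Symmetry C(n,k) = C(n,n-k): C(9,5) = 126 and C(9,4) = 126. Both sides agree, so the statement holds.

Answer: True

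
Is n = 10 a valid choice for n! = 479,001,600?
No
10! = 10·9! = 10·362,880 = 3,628,800, which does not equal 479,001,600.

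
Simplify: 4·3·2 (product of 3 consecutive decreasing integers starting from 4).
24

Working:
This is P(4,3) = 4!/(1)! = 24.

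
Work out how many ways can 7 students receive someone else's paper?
Using D(n) = (n-1)[D(n-1) + D(n-2)]:
D(7) = (7-1) × [D(6) + D(5)]
      = 6 × [265 + 44]
      = 6 × 309
      = 1,854

Answer: 1,854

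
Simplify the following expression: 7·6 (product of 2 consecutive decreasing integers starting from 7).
This is P(7,2) = 7!/(5)! = 42.
Final answer: 42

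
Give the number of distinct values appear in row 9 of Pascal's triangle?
5

Explanation: Row 9 has entries C(9,0)..C(9,9); by symmetry C(9,k)=C(9,9-k), giving 5 distinct values.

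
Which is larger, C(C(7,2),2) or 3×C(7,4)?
C(C(7,2),2)

Explanation: C(C(7,2),2)=210, 3×C(7,4)=105.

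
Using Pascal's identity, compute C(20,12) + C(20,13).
203,490
C(20,12) + C(20,13) = C(21,13) = 203,490.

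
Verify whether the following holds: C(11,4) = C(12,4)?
False

Explanation: LHS = C(11,4) = 330; RHS = C(12,4) = 495. 330 ≠ 495, so the statement does not hold.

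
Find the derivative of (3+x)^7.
7(3+x)^6

Explanation: Using the power rule: d/dx (3+x)^7 = 7(3+x)^{6}.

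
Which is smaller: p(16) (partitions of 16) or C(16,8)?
p(16)

Working:
Pentagonal recurrence p(n) = p(n−1) + p(n−2) − p(n−5) − p(n−7) + …: p(16) = p(15) + p(14) − p(11) − p(9) + p(4) + p(1) = 176 + 135 − 56 − 30 + 5 + 1 = 231; C(16,8) = 12,870.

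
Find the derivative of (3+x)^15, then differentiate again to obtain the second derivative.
210(3+x)^13

Explanation: First derivative: 15(3+x)^{14}. Second derivative: 15·14·(3+x)^{13} = 210(3+x)^{13}.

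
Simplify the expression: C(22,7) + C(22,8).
490,314

Working:
By Pascal's identity: C(23,8) = 490,314.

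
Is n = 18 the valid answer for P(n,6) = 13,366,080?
Yes

Reasoning: P(18,6) = 18·17·16·15·14·13 = 13,366,080, which equals 13,366,080.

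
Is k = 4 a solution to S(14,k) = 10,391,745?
Yes

Solution: S(14,4) = 4·S(13,4) + S(13,3) = 4·2,532,530 + 261,625 = 10,391,745, which equals 10,391,745.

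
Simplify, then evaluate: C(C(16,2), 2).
7,140

Explanation: C(16,2) = 120, then C(120, 2) = 7,140.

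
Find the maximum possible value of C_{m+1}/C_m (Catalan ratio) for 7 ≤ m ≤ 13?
18/5

C_{m+1}/C_m = 2(2m+1)/(m+2), which increases with m. Maximum at m = 13: 2·27/15 = 18/5.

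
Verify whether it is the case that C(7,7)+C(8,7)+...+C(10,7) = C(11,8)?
True
Hockey stick identity gives Σ = C(11,8) = 165; RHS C(11,8) = 165.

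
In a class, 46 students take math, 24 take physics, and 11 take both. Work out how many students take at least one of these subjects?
59

Reasoning: |A∪B| = |A|+|B|-|A∩B| = 46+24-11 = 59.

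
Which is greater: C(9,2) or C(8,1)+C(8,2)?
Equal

Working:
By Pascal's identity: C(9,2) = C(8,1)+C(8,2) = 36. Equal.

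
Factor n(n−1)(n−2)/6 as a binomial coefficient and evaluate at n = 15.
C(n,3); C(15,3) = 455

Explanation: n(n−1)(n−2)/6 = n!/(3!(n−3)!) = C(n,3). At n = 15: C(15,3) = 455.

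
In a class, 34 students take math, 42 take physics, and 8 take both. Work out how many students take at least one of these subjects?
|A∪B| = |A|+|B|-|A∩B| = 34+42-8 = 68.
Final answer: 68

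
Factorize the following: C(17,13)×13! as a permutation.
P(17,13)

Solution: C(17,13)×13! = [17!/(13!(4)!)]×13! = 17!/(4)! = P(17,13) = 14,820,309,504,000.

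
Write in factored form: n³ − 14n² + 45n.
n(n − 5)(n − 9)

n³ − 14n² + 45n = n(n² − 14n + 45) = n(n − 5)(n − 9).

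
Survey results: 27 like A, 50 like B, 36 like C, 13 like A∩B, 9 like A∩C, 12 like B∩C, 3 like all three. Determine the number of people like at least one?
82

|A∪B∪C| = 27+50+36-13-9-12+3 = 82.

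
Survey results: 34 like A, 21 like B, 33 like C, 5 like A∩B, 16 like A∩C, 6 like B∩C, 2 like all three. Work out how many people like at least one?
63

Working:
|A∪B∪C| = 34+21+33-5-16-6+2 = 63.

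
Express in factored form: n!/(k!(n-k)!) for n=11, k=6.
C(11,6) = 462

Solution: This is the binomial coefficient C(11,6) = 462.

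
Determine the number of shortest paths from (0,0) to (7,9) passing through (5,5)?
3,780

Reasoning: To (5,5): C(10,5)=252. From there: C(6,2)=15. Total: 3,780.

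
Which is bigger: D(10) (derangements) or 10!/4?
D(10)

D(10) = (10-1)·[D(9) + D(8)] = 9·[133,496 + 14,833] = 1,334,961; 10!/4 = 3,628,800/4 = 907,200.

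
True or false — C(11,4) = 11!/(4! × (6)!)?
False
The correct denominator is 4!×7!, giving C(11,4) = 330; the stated RHS is 11!/(4!×6!) = 2,310 ≠ 330, so the statement does not hold.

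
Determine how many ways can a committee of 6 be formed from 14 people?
3,003

Reasoning: C(14,6) = 14! / (6! × (14-6)!)
         = 14! / (6! × 8!)
         = 3,003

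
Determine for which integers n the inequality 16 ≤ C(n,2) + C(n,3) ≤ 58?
5, 6, 7

Working:
C(4,2)+C(4,3)=10; C(5,2)+C(5,3)=20; C(6,2)+C(6,3)=35; C(7,2)+C(7,3)=56; C(8,2)+C(8,3)=84. So valid n = 5, 6, 7.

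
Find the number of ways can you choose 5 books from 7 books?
C(7,5) = 7! / (5! × (7-5)!)
         = 7! / (5! × 2!)
         = 21

Answer: 21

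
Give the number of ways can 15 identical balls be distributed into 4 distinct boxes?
816

Working:
C(15+4-1, 4-1) = C(18, 3) = 816.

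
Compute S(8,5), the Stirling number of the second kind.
Using the Stirling recurrence: S(n,k) = k·S(n-1,k) + S(n-1,k-1)
S(8,5) = 5·S(7,5) + S(7,4)
         = 5·140 + 350
         = 700 + 350
         = 1,050
Final answer: 1,050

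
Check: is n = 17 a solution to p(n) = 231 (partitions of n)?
No

Explanation: Pentagonal recurrence p(n) = p(n−1) + p(n−2) − p(n−5) − p(n−7) + …: p(17) = p(16) + p(15) − p(12) − p(10) + p(5) + p(2) = 231 + 176 − 77 − 42 + 7 + 2 = 297, which does not equal 231.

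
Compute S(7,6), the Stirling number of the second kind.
21
Using the Stirling recurrence: S(n,k) = k·S(n-1,k) + S(n-1,k-1)
S(7,6) = 6·S(6,6) + S(6,5)
         = 6·1 + 15
         = 6 + 15
         = 21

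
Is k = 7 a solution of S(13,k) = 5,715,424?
S(13,7) = 7·S(12,7) + S(12,6) = 7·627,396 + 1,323,652 = 5,715,424, which equals 5,715,424.

Answer: Yes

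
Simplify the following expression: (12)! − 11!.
439,084,800

Solution: (12)! − 11! = (12)·11! − 11! = (12−1)·11! = 11·11! = 439,084,800.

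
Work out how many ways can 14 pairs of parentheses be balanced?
2,674,440

Explanation: Using the Catalan number formula: C_n = C(2n, n) / (n+1)
C_14 = C(28, 14) / (14+1)
     = 40116600 / 15
     = 2,674,440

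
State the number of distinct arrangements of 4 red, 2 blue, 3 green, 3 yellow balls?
277,200

Explanation: Multinomial: 12!/(4! × 2! × 3! × 3!) = 277,200.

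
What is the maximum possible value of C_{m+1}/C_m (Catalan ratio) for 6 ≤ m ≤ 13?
18/5
C_{m+1}/C_m = 2(2m+1)/(m+2), which increases with m. Maximum at m = 13: 2·27/15 = 18/5.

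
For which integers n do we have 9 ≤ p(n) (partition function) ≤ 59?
6, 7, 8, 9, 10, 11

Working:
Tabulating p(n) via p(n) = p(n−1) + p(n−2) − p(n−5) − p(n−7) + …: p(5)=7; p(6)=11; p(7)=15; p(8)=22; p(9)=30; p(10)=42; p(11)=56; p(12)=77. So valid n = 6, 7, 8, 9, 10, 11.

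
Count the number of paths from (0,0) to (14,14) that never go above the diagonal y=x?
2,674,440

Working:
Counted by the Catalan number C_14: C_14 = C(28,14)/(14+1) = 40,116,600/15 = 2,674,440.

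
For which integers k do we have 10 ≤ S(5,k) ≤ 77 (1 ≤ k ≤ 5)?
2, 3, 4

S(5,1)=1; S(5,2)=15; S(5,3)=25; S(5,4)=10; S(5,5)=1. So valid k = 2, 3, 4.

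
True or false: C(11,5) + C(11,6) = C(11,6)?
False
Pascal's identity gives C(12,6) = 924, whereas C(11,6) = 462.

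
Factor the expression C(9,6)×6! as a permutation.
P(9,6)

Working:
C(9,6)×6! = [9!/(6!(3)!)]×6! = 9!/(3)! = P(9,6) = 60,480.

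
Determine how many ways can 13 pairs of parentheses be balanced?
Using the Catalan number formula: C_n = C(2n, n) / (n+1)
C_13 = C(26, 13) / (13+1)
     = 10400600 / 14
     = 742,900

Answer: 742,900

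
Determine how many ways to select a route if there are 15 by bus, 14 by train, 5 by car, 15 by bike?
By the addition principle: 15 + 14 + 5 + 15 = 49.
Final answer: 49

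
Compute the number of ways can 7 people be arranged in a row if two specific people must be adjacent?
1,440

Treat pair as unit: (7-1)! arrangements × 2 internal orders = 1,440.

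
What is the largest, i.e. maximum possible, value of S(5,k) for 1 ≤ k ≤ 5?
Row S(5,k) for k = 1..5 (via S(n,k) = k·S(n−1,k) + S(n−1,k−1)): 1, 15, 25, 10, 1. The row is unimodal; maximum at k = 3: 25.
Final answer: 25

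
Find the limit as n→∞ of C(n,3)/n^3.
1/6
C(n,3) ≈ n^3/3! for large n. Limit = 1/3! = 1/6.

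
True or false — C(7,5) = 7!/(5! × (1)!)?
The correct denominator is 5!×2!, giving C(7,5) = 21; the stated RHS is 7!/(5!×1!) = 42 ≠ 21, so the statement does not hold.
Final answer: False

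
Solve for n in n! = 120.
5

Solution: n! is strictly increasing. 3! = 6, 4! = 24, 5! = 120 ✓. So n = 5.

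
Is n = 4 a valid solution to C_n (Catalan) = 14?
Yes

Explanation: C_4 = C(8,4)/(4+1) = 70/5 = 14, which equals 14.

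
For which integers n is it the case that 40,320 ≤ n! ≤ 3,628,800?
8, 9, 10

n! is strictly increasing; 8! = 40,320 and 10! = 3,628,800, so valid n = 8, 9, 10.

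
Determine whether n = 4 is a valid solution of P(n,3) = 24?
Yes

P(4,3) = 4·3·2 = 24, which equals 24.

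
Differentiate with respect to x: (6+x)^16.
16(6+x)^15

Working:
Using the power rule: d/dx (6+x)^16 = 16(6+x)^{15}.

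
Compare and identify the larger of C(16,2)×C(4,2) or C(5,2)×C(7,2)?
C(16,2)×C(4,2)

C(16,2)×C(4,2)=720, C(5,2)×C(7,2)=210.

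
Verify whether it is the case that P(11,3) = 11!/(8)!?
True

Reasoning: Permutation formula P(n,k) = n!/(n-k)!: 11!/8! = 39,916,800/40,320 = 990 = P(11,3). The statement holds.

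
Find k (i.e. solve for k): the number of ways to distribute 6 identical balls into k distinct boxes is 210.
Stars and bars: the count is C(6+k−1, k−1), increasing in k. k=3: C(8,2) = 28, k=4: C(9,3) = 84, k=5: C(10,4) = 210 ✓. So k = 5.
Final answer: 5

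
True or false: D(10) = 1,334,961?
True

Derangements of 10 elements: D(10) = (10-1)·[D(9) + D(8)] = 9·[133,496 + 14,833] = 1,334,961.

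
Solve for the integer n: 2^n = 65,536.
65,536 = 1,024 × 64 = 2^10 × 2^6 = 2^16, so n = 16.
Final answer: 16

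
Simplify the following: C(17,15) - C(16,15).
120

Solution: C(17,15) - C(16,15) = C(16,14) = 120.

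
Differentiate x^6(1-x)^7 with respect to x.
6x^5(1-x)^7 - 7x^6(1-x)^6
Product rule: 6x^{5}(1-x)^{7} + x^6·(-7)(1-x)^{6}.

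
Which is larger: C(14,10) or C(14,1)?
C(14,10)
C(14,10)=1,001, C(14,1)=14.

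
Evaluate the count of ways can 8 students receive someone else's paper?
14,833

Using D(n) = (n-1)[D(n-1) + D(n-2)]:
D(8) = (8-1) × [D(7) + D(6)]
      = 7 × [1854 + 265]
      = 7 × 2119
      = 14,833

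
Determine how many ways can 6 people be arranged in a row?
720
Arrangements of 6 distinct objects: 6! = 720.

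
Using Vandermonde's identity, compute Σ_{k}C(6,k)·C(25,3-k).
4,495

Reasoning: = C(6+25,3) = C(31,3) = 4,495.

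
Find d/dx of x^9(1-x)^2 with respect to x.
9x^8(1-x)^2 - 2x^9(1-x)^1

Working:
Product rule: 9x^{8}(1-x)^{2} + x^9·(-2)(1-x)^{1}.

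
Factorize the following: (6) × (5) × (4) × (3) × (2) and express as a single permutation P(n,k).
P(6,5) = 6!/(1)!
Product of 5 consecutive descending integers starting at 6: P(6,5) = 6!/1! = 720.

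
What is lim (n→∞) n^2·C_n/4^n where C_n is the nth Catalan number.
∞

C_n ~ 4^n/(n^(3/2)√π), so n^2·C_n/4^n ~ n^(2 − 3/2)/√π → ∞.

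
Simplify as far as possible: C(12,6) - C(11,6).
462

Reasoning: C(12,6) - C(11,6) = C(11,5) = 462.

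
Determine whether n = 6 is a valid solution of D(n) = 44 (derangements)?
No
D(6) = (6-1)·[D(5) + D(4)] = 5·[44 + 9] = 265, which does not equal 44.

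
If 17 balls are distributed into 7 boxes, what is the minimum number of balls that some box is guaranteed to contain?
Pigeonhole: ⌈17/7⌉ = 3.
Final answer: 3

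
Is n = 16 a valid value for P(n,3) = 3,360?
Yes

Solution: P(16,3) = 16·15·14 = 3,360, which equals 3,360.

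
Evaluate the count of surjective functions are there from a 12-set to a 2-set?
4,094

Solution: Onto functions = 2! × S(12,2)
First compute S(12,2) via recurrence:
Using the Stirling recurrence: S(n,k) = k·S(n-1,k) + S(n-1,k-1)
S(12,2) = 2·S(11,2) + S(11,1)
         = 2·1023 + 1
         = 2046 + 1
         = 2,047
Then: 2 × 2047 = 4,094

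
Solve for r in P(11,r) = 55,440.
5

Explanation: P(11,r) = 11·10·…·(11−r+1), a product of r factors. Multiplying down from 11: 11 = 11; 11·10 = 110; 11·10·9 = 990; 11·10·9·8 = 7,920; 11·10·9·8·7 = 55,440 ✓ (5 factors). So r = 5.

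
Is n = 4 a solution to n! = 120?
No

Explanation: 4! = 4·3! = 4·6 = 24, which does not equal 120.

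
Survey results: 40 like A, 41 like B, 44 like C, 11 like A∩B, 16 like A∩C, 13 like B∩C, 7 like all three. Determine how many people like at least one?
|A∪B∪C| = 40+41+44-11-16-13+7 = 92.
Final answer: 92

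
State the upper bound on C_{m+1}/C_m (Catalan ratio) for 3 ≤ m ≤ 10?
7/2

Reasoning: C_{m+1}/C_m = 2(2m+1)/(m+2), which increases with m. Maximum at m = 10: 2·21/12 = 7/2.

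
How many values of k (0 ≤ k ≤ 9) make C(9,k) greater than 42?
4
Row 9 is unimodal and symmetric about k=9/2. C(9,2)=36 ≤ 42; C(9,3)=84 > 42; by symmetry C(9,k) > 42 for k = 3..6. That's 6 - 3 + 1 = 4 values.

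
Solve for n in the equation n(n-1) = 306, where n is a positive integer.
18

Solution: n² − n − 306 = 0, so n = (1 ± √(1 + 4·306))/2 = (1 ± √1,225)/2 = (1 ± 35)/2, i.e. n = 18 or n = -17. Taking the positive root, n = 18 (check: 18×17 = 306).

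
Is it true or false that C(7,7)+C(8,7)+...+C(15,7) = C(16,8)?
True

Hockey stick identity gives Σ = C(16,8) = 12,870; RHS C(16,8) = 12,870.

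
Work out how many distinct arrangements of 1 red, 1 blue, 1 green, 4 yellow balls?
Multinomial: 7!/(1! × 1! × 1! × 4!) = 210.

Answer: 210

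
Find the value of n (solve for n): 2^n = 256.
2^8 = 256, so n = 8.
Final answer: 8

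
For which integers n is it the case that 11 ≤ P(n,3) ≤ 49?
P(3,3)=6; P(4,3)=24; P(5,3)=60. So valid n = 4.
Final answer: 4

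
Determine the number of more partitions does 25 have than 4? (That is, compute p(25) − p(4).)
1,953

Solution: Pentagonal recurrence p(n) = p(n−1) + p(n−2) − p(n−5) − p(n−7) + …: p(25) = p(24) + p(23) − p(20) − p(18) + p(13) + p(10) − p(3) = 1,575 + 1,255 − 627 − 385 + 101 + 42 − 3 = 1,958.
p(4) = p(3) + p(2) = 3 + 2 = 5.
Difference = 1,958 − 5 = 1,953.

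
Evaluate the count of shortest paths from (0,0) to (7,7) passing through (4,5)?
1,260

To (4,5): C(9,4)=126. From there: C(5,3)=10. Total: 1,260.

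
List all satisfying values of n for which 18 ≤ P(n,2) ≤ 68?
P(4,2)=12; P(5,2)=20; P(6,2)=30; P(7,2)=42; P(8,2)=56; P(9,2)=72. So valid n = 5, 6, 7, 8.

Answer: 5, 6, 7, 8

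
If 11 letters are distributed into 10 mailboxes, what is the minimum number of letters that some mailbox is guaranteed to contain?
2
Pigeonhole: ⌈11/10⌉ = 2.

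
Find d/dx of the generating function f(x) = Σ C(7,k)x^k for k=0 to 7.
Σ k·C(7,k)x^(k-1) for k=1 to 7

Working:
Term-by-term differentiation gives Σ k·C(7,k)x^{k-1} for k=1 to 7.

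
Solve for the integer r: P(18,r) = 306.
2

Reasoning: P(18,r) = 18·17·…·(18−r+1), a product of r factors. Multiplying down from 18: 18 = 18; 18·17 = 306 ✓ (2 factors). So r = 2.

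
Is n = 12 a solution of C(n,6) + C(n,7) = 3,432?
No

Working:
C(12,6) + C(12,7) = 924 + 792 = 1,716, which does not equal 3,432.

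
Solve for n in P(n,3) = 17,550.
27

Reasoning: P(n,3) = n(n−1)(n−2) is increasing in n; n(n−1)(n−2) ≈ (n−1)^3 = 17,550 gives n ≈ 27.0. Check: P(25,3) = 13,800, P(26,3) = 15,600, P(27,3) = 17,550 ✓. So n = 27.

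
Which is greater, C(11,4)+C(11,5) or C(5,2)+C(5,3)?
C(11,4)+C(11,5)

Explanation: First=792, Second=20.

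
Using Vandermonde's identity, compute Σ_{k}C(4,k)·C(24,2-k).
378

Explanation: = C(4+24,2) = C(28,2) = 378.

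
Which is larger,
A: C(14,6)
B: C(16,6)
B
A=C(14,6)=3,003, B=C(16,6)=8,008.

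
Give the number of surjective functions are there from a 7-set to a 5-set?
16,800

Solution: Onto functions = 5! × S(7,5)
First compute S(7,5) via recurrence:
Using the Stirling recurrence: S(n,k) = k·S(n-1,k) + S(n-1,k-1)
S(7,5) = 5·S(6,5) + S(6,4)
         = 5·15 + 65
         = 75 + 65
         = 140
Then: 120 × 140 = 16,800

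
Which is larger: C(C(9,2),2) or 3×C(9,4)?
C(C(9,2),2)

C(C(9,2),2)=630, 3×C(9,4)=378.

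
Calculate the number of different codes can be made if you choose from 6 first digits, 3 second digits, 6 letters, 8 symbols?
864

By the multiplication principle: 6 × 3 × 6 × 8 = 864.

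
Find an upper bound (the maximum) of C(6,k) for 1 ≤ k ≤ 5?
20
C(6,k) is maximised at the centre of the row: C(6,3) = 20.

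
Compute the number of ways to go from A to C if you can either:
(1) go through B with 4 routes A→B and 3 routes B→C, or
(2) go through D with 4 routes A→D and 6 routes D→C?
36

Solution: Route via B: 4×3=12. Route via D: 4×6=24. Total: 36.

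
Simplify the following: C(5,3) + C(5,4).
15
By Pascal's identity: C(6,4) = 15.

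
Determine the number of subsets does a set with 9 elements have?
512

Reasoning: Each element can be included or excluded: 2^9 = 512.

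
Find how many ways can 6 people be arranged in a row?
Arrangements of 6 distinct objects: 6! = 720.

Answer: 720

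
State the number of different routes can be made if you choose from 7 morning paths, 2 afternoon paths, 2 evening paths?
28

Solution: By the multiplication principle: 7 × 2 × 2 = 28.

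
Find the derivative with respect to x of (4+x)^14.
Using the power rule: d/dx (4+x)^14 = 14(4+x)^{13}.

Answer: 14(4+x)^13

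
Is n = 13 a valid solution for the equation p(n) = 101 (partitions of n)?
Yes

Solution: Pentagonal recurrence p(n) = p(n−1) + p(n−2) − p(n−5) − p(n−7) + …: p(13) = p(12) + p(11) − p(8) − p(6) + p(1) = 77 + 56 − 22 − 11 + 1 = 101, which equals 101.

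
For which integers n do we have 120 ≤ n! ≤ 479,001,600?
5, 6, 7, 8, 9, 10, 11, 12

Solution: n! is strictly increasing; 5! = 120 and 12! = 479,001,600, so valid n = 5, 6, 7, 8, 9, 10, 11, 12.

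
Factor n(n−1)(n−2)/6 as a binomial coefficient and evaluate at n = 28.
n(n−1)(n−2)/6 = n!/(3!(n−3)!) = C(n,3). At n = 28: C(28,3) = 3,276.
Final answer: C(n,3); C(28,3) = 3,276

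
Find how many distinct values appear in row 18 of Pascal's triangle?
Row 18 has entries C(18,0)..C(18,18); by symmetry C(18,k)=C(18,18-k), giving 10 distinct values.

Answer: 10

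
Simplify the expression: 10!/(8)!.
90
This equals 10×9 = 90.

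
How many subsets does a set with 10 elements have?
1,024

Reasoning: Each element can be included or excluded: 2^10 = 1,024.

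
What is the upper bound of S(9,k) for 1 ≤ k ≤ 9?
7,770
Row S(9,k) for k = 1..9 (via S(n,k) = k·S(n−1,k) + S(n−1,k−1)): 1, 255, 3,025, 7,770, 6,951, 2,646, 462, 36, 1. The row is unimodal; maximum at k = 4: 7,770.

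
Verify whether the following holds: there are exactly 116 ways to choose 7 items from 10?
False

Explanation: C(10,7) = 120 ≠ 116.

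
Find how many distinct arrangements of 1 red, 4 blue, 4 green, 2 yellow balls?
Multinomial: 11!/(1! × 4! × 4! × 2!) = 34,650.
Final answer: 34,650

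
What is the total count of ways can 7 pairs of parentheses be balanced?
Using the Catalan number formula: C_n = C(2n, n) / (n+1)
C_7 = C(14, 7) / (7+1)
     = 3432 / 8
     = 429
Final answer: 429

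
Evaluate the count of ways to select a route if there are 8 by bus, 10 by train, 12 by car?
30

Explanation: By the addition principle: 8 + 10 + 12 = 30.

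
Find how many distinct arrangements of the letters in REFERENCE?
7,560

Solution: Word has 9 letters (R=2, E=4, F=1, N=1, C=1). Arrangements: 9!/Π(k!) = 7,560.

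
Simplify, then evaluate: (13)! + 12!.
6,706,022,400

Explanation: (13)! + 12! = (13)·12! + 12! = (13+1)·12! = 14·12! = 6,706,022,400.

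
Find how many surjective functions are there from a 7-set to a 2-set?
126
Onto functions = 2! × S(7,2)
First compute S(7,2) via recurrence:
Using the Stirling recurrence: S(n,k) = k·S(n-1,k) + S(n-1,k-1)
S(7,2) = 2·S(6,2) + S(6,1)
         = 2·31 + 1
         = 62 + 1
         = 63
Then: 2 × 63 = 126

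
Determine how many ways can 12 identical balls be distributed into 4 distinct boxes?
455

Reasoning: C(12+4-1, 4-1) = C(15, 3) = 455.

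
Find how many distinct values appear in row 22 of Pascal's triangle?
Row 22 has entries C(22,0)..C(22,22); by symmetry C(22,k)=C(22,22-k), giving 12 distinct values.
Final answer: 12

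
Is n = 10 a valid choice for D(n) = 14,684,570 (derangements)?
D(10) = (10-1)·[D(9) + D(8)] = 9·[133,496 + 14,833] = 1,334,961, which does not equal 14,684,570.
Final answer: No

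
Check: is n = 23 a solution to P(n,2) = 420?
No

Reasoning: P(23,2) = 23·22 = 506, which does not equal 420.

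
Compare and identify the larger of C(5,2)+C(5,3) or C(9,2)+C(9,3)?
C(9,2)+C(9,3)

First=20, Second=120.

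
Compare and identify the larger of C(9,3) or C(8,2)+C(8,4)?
C(8,2)+C(8,4)

Explanation: C(9,3)=84; C(8,2)+C(8,4)=28+70=98.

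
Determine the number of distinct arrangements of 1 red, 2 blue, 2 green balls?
30

Working:
Multinomial: 5!/(1! × 2! × 2!) = 30.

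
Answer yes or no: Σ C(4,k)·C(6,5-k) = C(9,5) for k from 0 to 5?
No

Solution: Vandermonde's identity gives C(10,5) = 252; RHS C(9,5) = 126.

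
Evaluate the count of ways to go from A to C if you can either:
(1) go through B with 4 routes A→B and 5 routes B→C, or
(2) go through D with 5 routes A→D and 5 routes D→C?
45

Working:
Route via B: 4×5=20. Route via D: 5×5=25. Total: 45.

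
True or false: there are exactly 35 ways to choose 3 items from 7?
True

Explanation: C(7,3) = 35.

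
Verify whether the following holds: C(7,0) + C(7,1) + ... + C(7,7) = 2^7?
True

Reasoning: Binomial theorem with x = y = 1: Σ C(7,i) = (1+1)^7 = 2^7 = 128. The statement holds.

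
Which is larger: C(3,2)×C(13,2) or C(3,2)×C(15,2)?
C(3,2)×C(15,2)

Explanation: C(3,2)×C(13,2)=234, C(3,2)×C(15,2)=315.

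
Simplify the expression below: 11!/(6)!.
55,440

Reasoning: This equals 11×10×...×7 = 55,440.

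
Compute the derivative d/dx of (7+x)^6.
6(7+x)^5

Solution: Using the power rule: d/dx (7+x)^6 = 6(7+x)^{5}.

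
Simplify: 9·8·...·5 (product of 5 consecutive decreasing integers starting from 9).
15,120

Reasoning: This is P(9,5) = 9!/(4)! = 15,120.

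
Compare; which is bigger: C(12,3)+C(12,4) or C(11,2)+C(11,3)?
First=715, Second=220.
Final answer: C(12,3)+C(12,4)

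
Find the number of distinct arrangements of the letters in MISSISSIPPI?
34,650
Word has 11 letters (M=1, I=4, S=4, P=2). Arrangements: 11!/Π(k!) = 34,650.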